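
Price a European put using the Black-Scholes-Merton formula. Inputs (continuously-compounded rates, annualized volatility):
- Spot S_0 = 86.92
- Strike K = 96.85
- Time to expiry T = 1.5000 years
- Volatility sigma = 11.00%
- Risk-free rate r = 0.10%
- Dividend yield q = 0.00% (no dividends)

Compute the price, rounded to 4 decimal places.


d1 = (ln(S/K) + (r - q + 0.5*sigma^2) * T) / (sigma * sqrt(T)) = -0.72445689
d2 = d1 - sigma * sqrt(T) = -0.85917882
exp(-rT) = 0.99850112; exp(-qT) = 1.00000000
P = K * exp(-rT) * N(-d2) - S_0 * exp(-qT) * N(-d1)
N(-d1) = 0.76560736; N(-d2) = 0.80487907
P = 96.8500 * 0.99850112 * 0.80487907 - 86.9200 * 1.00000000 * 0.76560736 = 11.2891

Answer: Price = 11.2891


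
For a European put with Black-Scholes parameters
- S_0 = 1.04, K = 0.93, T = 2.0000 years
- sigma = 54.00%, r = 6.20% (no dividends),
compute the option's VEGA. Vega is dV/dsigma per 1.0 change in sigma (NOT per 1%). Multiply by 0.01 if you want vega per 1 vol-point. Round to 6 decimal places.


Answer: Vega = 0.462270

Derivation:
d1 = 0.6905963695; d2 = -0.0730789542
phi(d1) = 0.3143022407; exp(-qT) = 1.0000000000; exp(-rT) = 0.8833798409
Vega = S * exp(-qT) * phi(d1) * sqrt(T) = 1.0400 * 1.0000000000 * 0.3143022407 * 1.4142135624 = 0.462270


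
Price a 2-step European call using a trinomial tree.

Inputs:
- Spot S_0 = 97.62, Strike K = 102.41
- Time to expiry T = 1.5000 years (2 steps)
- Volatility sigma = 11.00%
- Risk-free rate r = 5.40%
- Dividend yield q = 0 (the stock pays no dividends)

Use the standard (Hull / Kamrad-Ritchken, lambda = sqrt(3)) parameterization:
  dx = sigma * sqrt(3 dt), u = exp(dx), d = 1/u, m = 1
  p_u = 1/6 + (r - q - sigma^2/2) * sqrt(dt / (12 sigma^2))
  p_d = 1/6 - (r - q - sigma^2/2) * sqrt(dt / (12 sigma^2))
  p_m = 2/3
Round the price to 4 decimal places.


dt = T/N = 0.750000; dx = sigma*sqrt(3*dt) = 0.165000
u = exp(dx) = 1.179393; d = 1/u = 0.847894
p_u = 0.275644, p_m = 0.666667, p_d = 0.057689
Discount per step: exp(-r*dt) = 0.960309
Stock lattice S(k, j) with j the centered position index:
  k=0: S(0,+0) = 97.6200
  k=1: S(1,-1) = 82.7714; S(1,+0) = 97.6200; S(1,+1) = 115.1324
  k=2: S(2,-2) = 70.1813; S(2,-1) = 82.7714; S(2,+0) = 97.6200; S(2,+1) = 115.1324; S(2,+2) = 135.7863
Terminal payoffs V(N, j) = max(S_T - K, 0):
  V(2,-2) = 0.000000; V(2,-1) = 0.000000; V(2,+0) = 0.000000; V(2,+1) = 12.722356; V(2,+2) = 33.376309
Backward induction: V(k, j) = exp(-r*dt) * [p_u * V(k+1, j+1) + p_m * V(k+1, j) + p_d * V(k+1, j-1)]
  V(1,-1) = exp(-r*dt) * [p_u*0.000000 + p_m*0.000000 + p_d*0.000000] = 0.000000
  V(1,+0) = exp(-r*dt) * [p_u*12.722356 + p_m*0.000000 + p_d*0.000000] = 3.367651
  V(1,+1) = exp(-r*dt) * [p_u*33.376309 + p_m*12.722356 + p_d*0.000000] = 16.979753
  V(0,+0) = exp(-r*dt) * [p_u*16.979753 + p_m*3.367651 + p_d*0.000000] = 6.650589

Answer: Price = V(0,0) = 6.6506


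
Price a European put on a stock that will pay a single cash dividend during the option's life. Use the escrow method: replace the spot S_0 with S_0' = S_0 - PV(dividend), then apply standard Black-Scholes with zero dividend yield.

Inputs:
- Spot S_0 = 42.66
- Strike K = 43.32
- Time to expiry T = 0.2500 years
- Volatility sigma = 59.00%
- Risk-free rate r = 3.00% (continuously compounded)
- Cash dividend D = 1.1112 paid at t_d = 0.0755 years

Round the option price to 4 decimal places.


Answer: Price = 5.7126

Derivation:
PV(D) = D * exp(-r * t_d) = 1.1112 * 0.99773756 = 1.10868598
S_0' = S_0 - PV(D) = 42.6600 - 1.10868598 = 41.55131402
d1 = (ln(S_0'/K) + (r + sigma^2/2)*T) / (sigma*sqrt(T)) = 0.03161771
d2 = d1 - sigma*sqrt(T) = -0.26338229
exp(-rT) = 0.99252805
N(-d1) = 0.48738846; N(-d2) = 0.60387203
P = K * exp(-rT) * N(-d2) - S_0' * N(-d1) = 43.3200 * 0.99252805 * 0.60387203 - 41.55131402 * 0.48738846 = 5.7126


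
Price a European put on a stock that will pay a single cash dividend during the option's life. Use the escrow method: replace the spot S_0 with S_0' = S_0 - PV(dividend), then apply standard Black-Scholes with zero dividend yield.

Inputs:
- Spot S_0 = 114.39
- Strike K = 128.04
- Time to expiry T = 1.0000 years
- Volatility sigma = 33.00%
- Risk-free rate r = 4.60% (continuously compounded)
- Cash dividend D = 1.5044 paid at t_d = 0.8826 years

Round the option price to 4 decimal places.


PV(D) = D * exp(-r * t_d) = 1.5044 * 0.96021352 = 1.44454522
S_0' = S_0 - PV(D) = 114.3900 - 1.44454522 = 112.94545478
d1 = (ln(S_0'/K) + (r + sigma^2/2)*T) / (sigma*sqrt(T)) = -0.07572035
d2 = d1 - sigma*sqrt(T) = -0.40572035
exp(-rT) = 0.95504196
N(-d1) = 0.53017921; N(-d2) = 0.65752595
P = K * exp(-rT) * N(-d2) - S_0' * N(-d1) = 128.0400 * 0.95504196 * 0.65752595 - 112.94545478 * 0.53017921 = 20.5233

Answer: Price = 20.5233


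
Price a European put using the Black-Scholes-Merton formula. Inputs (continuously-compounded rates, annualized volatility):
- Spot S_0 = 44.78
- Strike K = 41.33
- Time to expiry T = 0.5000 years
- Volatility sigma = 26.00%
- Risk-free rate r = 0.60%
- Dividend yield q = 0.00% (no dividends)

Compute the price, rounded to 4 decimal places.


Answer: Price = 1.6777

Derivation:
d1 = (ln(S/K) + (r - q + 0.5*sigma^2) * T) / (sigma * sqrt(T)) = 0.54432527
d2 = d1 - sigma * sqrt(T) = 0.36047750
exp(-rT) = 0.99700450; exp(-qT) = 1.00000000
P = K * exp(-rT) * N(-d2) - S_0 * exp(-qT) * N(-d1)
N(-d1) = 0.29310883; N(-d2) = 0.35924504
P = 41.3300 * 0.99700450 * 0.35924504 - 44.7800 * 1.00000000 * 0.29310883 = 1.6777


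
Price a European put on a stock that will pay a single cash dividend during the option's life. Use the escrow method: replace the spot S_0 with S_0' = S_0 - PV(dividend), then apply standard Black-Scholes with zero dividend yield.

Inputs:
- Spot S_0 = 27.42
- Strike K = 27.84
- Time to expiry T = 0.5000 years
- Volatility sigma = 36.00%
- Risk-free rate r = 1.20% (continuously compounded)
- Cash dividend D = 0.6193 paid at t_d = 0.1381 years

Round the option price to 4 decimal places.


Answer: Price = 3.2162

Derivation:
PV(D) = D * exp(-r * t_d) = 0.6193 * 0.99834417 = 0.61827455
S_0' = S_0 - PV(D) = 27.4200 - 0.61827455 = 26.80172545
d1 = (ln(S_0'/K) + (r + sigma^2/2)*T) / (sigma*sqrt(T)) = 0.00154162
d2 = d1 - sigma*sqrt(T) = -0.25301682
exp(-rT) = 0.99401796
N(-d1) = 0.49938498; N(-d2) = 0.59987239
P = K * exp(-rT) * N(-d2) - S_0' * N(-d1) = 27.8400 * 0.99401796 * 0.59987239 - 26.80172545 * 0.49938498 = 3.2162


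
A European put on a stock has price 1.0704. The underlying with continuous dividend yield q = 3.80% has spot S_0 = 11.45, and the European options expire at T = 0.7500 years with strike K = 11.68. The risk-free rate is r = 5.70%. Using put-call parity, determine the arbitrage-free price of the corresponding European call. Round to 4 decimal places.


Put-call parity: C - P = S_0 * exp(-qT) - K * exp(-rT).
S_0 * exp(-qT) = 11.4500 * 0.97190229 = 11.12828127
K * exp(-rT) = 11.6800 * 0.95815090 = 11.19120249
C = P + S*exp(-qT) - K*exp(-rT)
C = 1.0704 + 11.12828127 - 11.19120249 = 1.0075

Answer: Call price = 1.0075


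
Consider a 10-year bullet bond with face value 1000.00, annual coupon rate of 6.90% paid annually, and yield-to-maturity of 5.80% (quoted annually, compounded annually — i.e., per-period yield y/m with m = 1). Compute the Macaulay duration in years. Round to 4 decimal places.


Answer: Macaulay duration = 7.6479 years

Derivation:
Coupon per period c = face * coupon_rate / m = 69.000000
Periods per year m = 1; per-period yield y/m = 0.058000
Number of cashflows N = 10
Cashflows (t years, CF_t, discount factor 1/(1+y/m)^(m*t), PV):
  t = 1.0000: CF_t = 69.000000, DF = 0.945180, PV = 65.217391
  t = 2.0000: CF_t = 69.000000, DF = 0.893364, PV = 61.642147
  t = 3.0000: CF_t = 69.000000, DF = 0.844390, PV = 58.262899
  t = 4.0000: CF_t = 69.000000, DF = 0.798100, PV = 55.068902
  t = 5.0000: CF_t = 69.000000, DF = 0.754348, PV = 52.050002
  t = 6.0000: CF_t = 69.000000, DF = 0.712994, PV = 49.196599
  t = 7.0000: CF_t = 69.000000, DF = 0.673908, PV = 46.499621
  t = 8.0000: CF_t = 69.000000, DF = 0.636964, PV = 43.950493
  t = 9.0000: CF_t = 69.000000, DF = 0.602045, PV = 41.541109
  t = 10.0000: CF_t = 1069.000000, DF = 0.569041, PV = 608.304499
Price P = sum_t PV_t = 1081.733662
Macaulay numerator sum_t t * PV_t:
  t * PV_t at t = 1.0000: 65.217391
  t * PV_t at t = 2.0000: 123.284294
  t * PV_t at t = 3.0000: 174.788696
  t * PV_t at t = 4.0000: 220.275609
  t * PV_t at t = 5.0000: 260.250011
  t * PV_t at t = 6.0000: 295.179597
  t * PV_t at t = 7.0000: 325.497350
  t * PV_t at t = 8.0000: 351.603943
  t * PV_t at t = 9.0000: 373.869977
  t * PV_t at t = 10.0000: 6083.044986
Macaulay duration D = (sum_t t * PV_t) / P = 8273.011853 / 1081.733662 = 7.647919


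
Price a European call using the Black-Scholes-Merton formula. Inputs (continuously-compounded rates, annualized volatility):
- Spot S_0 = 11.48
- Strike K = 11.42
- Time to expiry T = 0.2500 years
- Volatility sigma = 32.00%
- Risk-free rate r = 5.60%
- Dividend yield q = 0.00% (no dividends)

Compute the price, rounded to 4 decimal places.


d1 = (ln(S/K) + (r - q + 0.5*sigma^2) * T) / (sigma * sqrt(T)) = 0.20025117
d2 = d1 - sigma * sqrt(T) = 0.04025117
exp(-rT) = 0.98609754; exp(-qT) = 1.00000000
C = S_0 * exp(-qT) * N(d1) - K * exp(-rT) * N(d2)
N(d1) = 0.57935792; N(d2) = 0.51605356
C = 11.4800 * 1.00000000 * 0.57935792 - 11.4200 * 0.98609754 * 0.51605356 = 0.8396

Answer: Price = 0.8396


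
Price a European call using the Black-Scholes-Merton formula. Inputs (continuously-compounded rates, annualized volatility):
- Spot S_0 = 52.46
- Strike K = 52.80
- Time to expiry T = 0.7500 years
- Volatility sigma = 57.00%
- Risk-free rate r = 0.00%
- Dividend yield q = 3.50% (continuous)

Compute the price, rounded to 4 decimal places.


Answer: Price = 9.2999

Derivation:
d1 = (ln(S/K) + (r - q + 0.5*sigma^2) * T) / (sigma * sqrt(T)) = 0.18055320
d2 = d1 - sigma * sqrt(T) = -0.31308128
exp(-rT) = 1.00000000; exp(-qT) = 0.97409154
C = S_0 * exp(-qT) * N(d1) - K * exp(-rT) * N(d2)
N(d1) = 0.57164085; N(d2) = 0.37710945
C = 52.4600 * 0.97409154 * 0.57164085 - 52.8000 * 1.00000000 * 0.37710945 = 9.2999


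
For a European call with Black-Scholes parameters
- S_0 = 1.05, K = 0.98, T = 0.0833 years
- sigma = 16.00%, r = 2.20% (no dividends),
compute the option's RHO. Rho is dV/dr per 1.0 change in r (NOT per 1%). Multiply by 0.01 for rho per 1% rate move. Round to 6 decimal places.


Answer: Rho = 0.076152

Derivation:
d1 = 1.5568126054; d2 = 1.5106338224
phi(d1) = 0.1187456727; exp(-qT) = 1.0000000000; exp(-rT) = 0.9981690782
N(d2) = 0.9345591142
Rho = K*T*exp(-rT)*N(d2) = 0.9800 * 0.0833 * 0.9981690782 * 0.9345591142 = 0.076152


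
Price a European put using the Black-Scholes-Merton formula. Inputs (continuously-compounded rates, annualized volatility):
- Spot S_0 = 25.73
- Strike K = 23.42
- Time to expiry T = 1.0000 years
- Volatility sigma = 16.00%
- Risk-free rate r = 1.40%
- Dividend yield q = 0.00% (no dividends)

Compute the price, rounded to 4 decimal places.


Answer: Price = 0.5798

Derivation:
d1 = (ln(S/K) + (r - q + 0.5*sigma^2) * T) / (sigma * sqrt(T)) = 0.75542043
d2 = d1 - sigma * sqrt(T) = 0.59542043
exp(-rT) = 0.98609754; exp(-qT) = 1.00000000
P = K * exp(-rT) * N(-d2) - S_0 * exp(-qT) * N(-d1)
N(-d1) = 0.22499838; N(-d2) = 0.27578124
P = 23.4200 * 0.98609754 * 0.27578124 - 25.7300 * 1.00000000 * 0.22499838 = 0.5798


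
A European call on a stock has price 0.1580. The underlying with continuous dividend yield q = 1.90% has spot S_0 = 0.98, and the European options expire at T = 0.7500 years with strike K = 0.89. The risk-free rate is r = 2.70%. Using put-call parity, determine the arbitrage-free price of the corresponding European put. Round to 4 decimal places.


Put-call parity: C - P = S_0 * exp(-qT) - K * exp(-rT).
S_0 * exp(-qT) = 0.9800 * 0.98585105 = 0.96613403
K * exp(-rT) = 0.8900 * 0.97995365 = 0.87215875
P = C - S*exp(-qT) + K*exp(-rT)
P = 0.1580 - 0.96613403 + 0.87215875 = 0.0640

Answer: Put price = 0.0640


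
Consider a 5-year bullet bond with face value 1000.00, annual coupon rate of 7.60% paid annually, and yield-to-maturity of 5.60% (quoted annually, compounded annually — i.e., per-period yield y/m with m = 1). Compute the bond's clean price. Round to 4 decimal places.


Answer: Price = 1085.1720

Derivation:
Coupon per period c = face * coupon_rate / m = 76.000000
Periods per year m = 1; per-period yield y/m = 0.056000
Number of cashflows N = 5
Cashflows (t years, CF_t, discount factor 1/(1+y/m)^(m*t), PV):
  t = 1.0000: CF_t = 76.000000, DF = 0.946970, PV = 71.969697
  t = 2.0000: CF_t = 76.000000, DF = 0.896752, PV = 68.153122
  t = 3.0000: CF_t = 76.000000, DF = 0.849197, PV = 64.538941
  t = 4.0000: CF_t = 76.000000, DF = 0.804163, PV = 61.116422
  t = 5.0000: CF_t = 1076.000000, DF = 0.761518, PV = 819.393813
Price P = sum_t PV_t = 1085.171995


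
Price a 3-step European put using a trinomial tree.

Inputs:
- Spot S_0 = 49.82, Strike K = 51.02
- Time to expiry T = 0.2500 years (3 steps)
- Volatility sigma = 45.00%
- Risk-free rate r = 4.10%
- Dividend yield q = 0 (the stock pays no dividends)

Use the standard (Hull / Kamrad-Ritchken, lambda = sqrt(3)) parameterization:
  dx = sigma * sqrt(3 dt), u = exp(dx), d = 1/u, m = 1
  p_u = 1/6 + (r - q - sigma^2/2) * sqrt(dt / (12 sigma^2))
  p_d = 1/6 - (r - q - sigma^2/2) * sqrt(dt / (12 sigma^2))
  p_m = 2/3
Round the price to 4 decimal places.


Answer: Price = V(0,0) = 4.6327

Derivation:
dt = T/N = 0.083333; dx = sigma*sqrt(3*dt) = 0.225000
u = exp(dx) = 1.252323; d = 1/u = 0.798516
p_u = 0.155509, p_m = 0.666667, p_d = 0.177824
Discount per step: exp(-r*dt) = 0.996589
Stock lattice S(k, j) with j the centered position index:
  k=0: S(0,+0) = 49.8200
  k=1: S(1,-1) = 39.7821; S(1,+0) = 49.8200; S(1,+1) = 62.3907
  k=2: S(2,-2) = 31.7666; S(2,-1) = 39.7821; S(2,+0) = 49.8200; S(2,+1) = 62.3907; S(2,+2) = 78.1333
  k=3: S(3,-3) = 25.3662; S(3,-2) = 31.7666; S(3,-1) = 39.7821; S(3,+0) = 49.8200; S(3,+1) = 62.3907; S(3,+2) = 78.1333; S(3,+3) = 97.8481
Terminal payoffs V(N, j) = max(K - S_T, 0):
  V(3,-3) = 25.653827; V(3,-2) = 19.253365; V(3,-1) = 11.237922; V(3,+0) = 1.200000; V(3,+1) = 0.000000; V(3,+2) = 0.000000; V(3,+3) = 0.000000
Backward induction: V(k, j) = exp(-r*dt) * [p_u * V(k+1, j+1) + p_m * V(k+1, j) + p_d * V(k+1, j-1)]
  V(2,-2) = exp(-r*dt) * [p_u*11.237922 + p_m*19.253365 + p_d*25.653827] = 19.079745
  V(2,-1) = exp(-r*dt) * [p_u*1.200000 + p_m*11.237922 + p_d*19.253365] = 11.064403
  V(2,+0) = exp(-r*dt) * [p_u*0.000000 + p_m*1.200000 + p_d*11.237922] = 2.788828
  V(2,+1) = exp(-r*dt) * [p_u*0.000000 + p_m*0.000000 + p_d*1.200000] = 0.212661
  V(2,+2) = exp(-r*dt) * [p_u*0.000000 + p_m*0.000000 + p_d*0.000000] = 0.000000
  V(1,-1) = exp(-r*dt) * [p_u*2.788828 + p_m*11.064403 + p_d*19.079745] = 11.164584
  V(1,+0) = exp(-r*dt) * [p_u*0.212661 + p_m*2.788828 + p_d*11.064403] = 3.846642
  V(1,+1) = exp(-r*dt) * [p_u*0.000000 + p_m*0.212661 + p_d*2.788828] = 0.635520
  V(0,+0) = exp(-r*dt) * [p_u*0.635520 + p_m*3.846642 + p_d*11.164584] = 4.632733


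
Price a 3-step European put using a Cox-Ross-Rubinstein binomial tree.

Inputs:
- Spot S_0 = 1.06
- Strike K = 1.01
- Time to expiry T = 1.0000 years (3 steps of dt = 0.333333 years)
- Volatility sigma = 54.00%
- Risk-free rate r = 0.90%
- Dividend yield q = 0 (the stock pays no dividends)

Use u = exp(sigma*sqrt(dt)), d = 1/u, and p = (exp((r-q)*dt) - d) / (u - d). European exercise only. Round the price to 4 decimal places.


Answer: Price = V(0,0) = 0.2080

Derivation:
dt = T/N = 0.333333
u = exp(sigma*sqrt(dt)) = 1.365839; d = 1/u = 0.732151
p = (exp((r-q)*dt) - d) / (u - d) = 0.427424
Discount per step: exp(-r*dt) = 0.997004
Stock lattice S(k, i) with i counting down-moves:
  k=0: S(0,0) = 1.0600
  k=1: S(1,0) = 1.4478; S(1,1) = 0.7761
  k=2: S(2,0) = 1.9774; S(2,1) = 1.0600; S(2,2) = 0.5682
  k=3: S(3,0) = 2.7009; S(3,1) = 1.4478; S(3,2) = 0.7761; S(3,3) = 0.4160
Terminal payoffs V(N, i) = max(K - S_T, 0):
  V(3,0) = 0.000000; V(3,1) = 0.000000; V(3,2) = 0.233920; V(3,3) = 0.593987
Backward induction: V(k, i) = exp(-r*dt) * [p * V(k+1, i) + (1-p) * V(k+1, i+1)].
  V(2,0) = exp(-r*dt) * [p*0.000000 + (1-p)*0.000000] = 0.000000
  V(2,1) = exp(-r*dt) * [p*0.000000 + (1-p)*0.233920] = 0.133536
  V(2,2) = exp(-r*dt) * [p*0.233920 + (1-p)*0.593987] = 0.438767
  V(1,0) = exp(-r*dt) * [p*0.000000 + (1-p)*0.133536] = 0.076230
  V(1,1) = exp(-r*dt) * [p*0.133536 + (1-p)*0.438767] = 0.307381
  V(0,0) = exp(-r*dt) * [p*0.076230 + (1-p)*0.307381] = 0.207957


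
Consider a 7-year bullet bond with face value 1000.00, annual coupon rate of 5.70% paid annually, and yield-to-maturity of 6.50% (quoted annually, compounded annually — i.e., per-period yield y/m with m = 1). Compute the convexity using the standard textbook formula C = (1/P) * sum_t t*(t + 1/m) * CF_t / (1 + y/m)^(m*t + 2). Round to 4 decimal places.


Answer: Convexity = 39.5037

Derivation:
Coupon per period c = face * coupon_rate / m = 57.000000
Periods per year m = 1; per-period yield y/m = 0.065000
Number of cashflows N = 7
Cashflows (t years, CF_t, discount factor 1/(1+y/m)^(m*t), PV):
  t = 1.0000: CF_t = 57.000000, DF = 0.938967, PV = 53.521127
  t = 2.0000: CF_t = 57.000000, DF = 0.881659, PV = 50.254579
  t = 3.0000: CF_t = 57.000000, DF = 0.827849, PV = 47.187398
  t = 4.0000: CF_t = 57.000000, DF = 0.777323, PV = 44.307416
  t = 5.0000: CF_t = 57.000000, DF = 0.729881, PV = 41.603208
  t = 6.0000: CF_t = 57.000000, DF = 0.685334, PV = 39.064045
  t = 7.0000: CF_t = 1057.000000, DF = 0.643506, PV = 680.186069
Price P = sum_t PV_t = 956.123842
Convexity numerator sum_t t*(t + 1/m) * CF_t / (1+y/m)^(m*t + 2):
  t = 1.0000: term = 94.374796
  t = 2.0000: term = 265.844497
  t = 3.0000: term = 499.238492
  t = 4.0000: term = 781.280895
  t = 5.0000: term = 1100.395627
  t = 6.0000: term = 1446.529463
  t = 7.0000: term = 33582.772262
Convexity = (1/P) * sum = 37770.436033 / 956.123842 = 39.503707


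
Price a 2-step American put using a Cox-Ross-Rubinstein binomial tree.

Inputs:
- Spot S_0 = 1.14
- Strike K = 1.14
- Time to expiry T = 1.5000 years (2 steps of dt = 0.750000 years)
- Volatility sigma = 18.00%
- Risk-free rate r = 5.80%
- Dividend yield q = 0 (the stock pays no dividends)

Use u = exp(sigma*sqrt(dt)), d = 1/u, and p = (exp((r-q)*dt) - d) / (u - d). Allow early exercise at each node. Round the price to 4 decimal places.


Answer: Price = V(0,0) = 0.0625

Derivation:
dt = T/N = 0.750000
u = exp(sigma*sqrt(dt)) = 1.168691; d = 1/u = 0.855658
p = (exp((r-q)*dt) - d) / (u - d) = 0.603137
Discount per step: exp(-r*dt) = 0.957433
Stock lattice S(k, i) with i counting down-moves:
  k=0: S(0,0) = 1.1400
  k=1: S(1,0) = 1.3323; S(1,1) = 0.9755
  k=2: S(2,0) = 1.5571; S(2,1) = 1.1400; S(2,2) = 0.8347
Terminal payoffs V(N, i) = max(K - S_T, 0):
  V(2,0) = 0.000000; V(2,1) = 0.000000; V(2,2) = 0.305348
Backward induction: V(k, i) = exp(-r*dt) * [p * V(k+1, i) + (1-p) * V(k+1, i+1)]; then take max(V_cont, immediate exercise) for American.
  V(1,0) = exp(-r*dt) * [p*0.000000 + (1-p)*0.000000] = 0.000000; exercise = 0.000000; V(1,0) = max -> 0.000000
  V(1,1) = exp(-r*dt) * [p*0.000000 + (1-p)*0.305348] = 0.116023; exercise = 0.164550; V(1,1) = max -> 0.164550
  V(0,0) = exp(-r*dt) * [p*0.000000 + (1-p)*0.164550] = 0.062524; exercise = 0.000000; V(0,0) = max -> 0.062524


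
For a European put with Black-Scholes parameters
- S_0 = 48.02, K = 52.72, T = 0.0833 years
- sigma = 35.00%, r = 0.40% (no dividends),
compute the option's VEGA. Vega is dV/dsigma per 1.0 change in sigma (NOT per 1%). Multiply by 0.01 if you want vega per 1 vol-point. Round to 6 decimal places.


d1 = -0.8705739481; d2 = -0.9715900359
phi(d1) = 0.2731079795; exp(-qT) = 1.0000000000; exp(-rT) = 0.9996668555
Vega = S * exp(-qT) * phi(d1) * sqrt(T) = 48.0200 * 1.0000000000 * 0.2731079795 * 0.2886173938 = 3.785115

Answer: Vega = 3.785115


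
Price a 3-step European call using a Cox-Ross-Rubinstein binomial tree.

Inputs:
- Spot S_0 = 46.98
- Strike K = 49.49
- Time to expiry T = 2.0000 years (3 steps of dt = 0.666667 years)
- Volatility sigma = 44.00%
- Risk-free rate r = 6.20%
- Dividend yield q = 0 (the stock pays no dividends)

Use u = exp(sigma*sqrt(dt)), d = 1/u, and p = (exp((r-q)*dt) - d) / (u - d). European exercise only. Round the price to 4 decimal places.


dt = T/N = 0.666667
u = exp(sigma*sqrt(dt)) = 1.432267; d = 1/u = 0.698194
p = (exp((r-q)*dt) - d) / (u - d) = 0.468626
Discount per step: exp(-r*dt) = 0.959509
Stock lattice S(k, i) with i counting down-moves:
  k=0: S(0,0) = 46.9800
  k=1: S(1,0) = 67.2879; S(1,1) = 32.8011
  k=2: S(2,0) = 96.3742; S(2,1) = 46.9800; S(2,2) = 22.9016
  k=3: S(3,0) = 138.0336; S(3,1) = 67.2879; S(3,2) = 32.8011; S(3,3) = 15.9897
Terminal payoffs V(N, i) = max(S_T - K, 0):
  V(3,0) = 88.543646; V(3,1) = 17.797903; V(3,2) = 0.000000; V(3,3) = 0.000000
Backward induction: V(k, i) = exp(-r*dt) * [p * V(k+1, i) + (1-p) * V(k+1, i+1)].
  V(2,0) = exp(-r*dt) * [p*88.543646 + (1-p)*17.797903] = 48.888130
  V(2,1) = exp(-r*dt) * [p*17.797903 + (1-p)*0.000000] = 8.002841
  V(2,2) = exp(-r*dt) * [p*0.000000 + (1-p)*0.000000] = 0.000000
  V(1,0) = exp(-r*dt) * [p*48.888130 + (1-p)*8.002841] = 26.062901
  V(1,1) = exp(-r*dt) * [p*8.002841 + (1-p)*0.000000] = 3.598484
  V(0,0) = exp(-r*dt) * [p*26.062901 + (1-p)*3.598484] = 13.553921

Answer: Price = V(0,0) = 13.5539


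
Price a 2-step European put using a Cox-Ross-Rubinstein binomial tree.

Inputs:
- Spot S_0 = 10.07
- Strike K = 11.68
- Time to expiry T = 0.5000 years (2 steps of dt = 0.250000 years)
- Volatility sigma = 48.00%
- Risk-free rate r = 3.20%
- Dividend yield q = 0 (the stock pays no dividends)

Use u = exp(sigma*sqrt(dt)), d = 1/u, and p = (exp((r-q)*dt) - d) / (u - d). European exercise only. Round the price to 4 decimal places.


Answer: Price = V(0,0) = 2.3682

Derivation:
dt = T/N = 0.250000
u = exp(sigma*sqrt(dt)) = 1.271249; d = 1/u = 0.786628
p = (exp((r-q)*dt) - d) / (u - d) = 0.456860
Discount per step: exp(-r*dt) = 0.992032
Stock lattice S(k, i) with i counting down-moves:
  k=0: S(0,0) = 10.0700
  k=1: S(1,0) = 12.8015; S(1,1) = 7.9213
  k=2: S(2,0) = 16.2739; S(2,1) = 10.0700; S(2,2) = 6.2311
Terminal payoffs V(N, i) = max(K - S_T, 0):
  V(2,0) = 0.000000; V(2,1) = 1.610000; V(2,2) = 5.448851
Backward induction: V(k, i) = exp(-r*dt) * [p * V(k+1, i) + (1-p) * V(k+1, i+1)].
  V(1,0) = exp(-r*dt) * [p*0.000000 + (1-p)*1.610000] = 0.867487
  V(1,1) = exp(-r*dt) * [p*1.610000 + (1-p)*5.448851] = 3.665590
  V(0,0) = exp(-r*dt) * [p*0.867487 + (1-p)*3.665590] = 2.368226


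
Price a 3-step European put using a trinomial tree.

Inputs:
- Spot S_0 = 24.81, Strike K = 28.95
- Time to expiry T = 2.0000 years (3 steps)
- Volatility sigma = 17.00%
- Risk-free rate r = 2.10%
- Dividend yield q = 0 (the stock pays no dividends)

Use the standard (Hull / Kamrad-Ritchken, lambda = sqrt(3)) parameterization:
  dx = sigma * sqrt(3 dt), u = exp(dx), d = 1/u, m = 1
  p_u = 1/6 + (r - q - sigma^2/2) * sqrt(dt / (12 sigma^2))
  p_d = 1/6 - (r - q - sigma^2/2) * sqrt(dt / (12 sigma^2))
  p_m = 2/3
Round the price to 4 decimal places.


Answer: Price = V(0,0) = 4.3484

Derivation:
dt = T/N = 0.666667; dx = sigma*sqrt(3*dt) = 0.240416
u = exp(dx) = 1.271778; d = 1/u = 0.786300
p_u = 0.175748, p_m = 0.666667, p_d = 0.157585
Discount per step: exp(-r*dt) = 0.986098
Stock lattice S(k, j) with j the centered position index:
  k=0: S(0,+0) = 24.8100
  k=1: S(1,-1) = 19.5081; S(1,+0) = 24.8100; S(1,+1) = 31.5528
  k=2: S(2,-2) = 15.3392; S(2,-1) = 19.5081; S(2,+0) = 24.8100; S(2,+1) = 31.5528; S(2,+2) = 40.1282
  k=3: S(3,-3) = 12.0613; S(3,-2) = 15.3392; S(3,-1) = 19.5081; S(3,+0) = 24.8100; S(3,+1) = 31.5528; S(3,+2) = 40.1282; S(3,+3) = 51.0342
Terminal payoffs V(N, j) = max(K - S_T, 0):
  V(3,-3) = 16.888749; V(3,-2) = 13.610761; V(3,-1) = 9.441886; V(3,+0) = 4.140000; V(3,+1) = 0.000000; V(3,+2) = 0.000000; V(3,+3) = 0.000000
Backward induction: V(k, j) = exp(-r*dt) * [p_u * V(k+1, j+1) + p_m * V(k+1, j) + p_d * V(k+1, j-1)]
  V(2,-2) = exp(-r*dt) * [p_u*9.441886 + p_m*13.610761 + p_d*16.888749] = 13.208433
  V(2,-1) = exp(-r*dt) * [p_u*4.140000 + p_m*9.441886 + p_d*13.610761] = 9.039598
  V(2,+0) = exp(-r*dt) * [p_u*0.000000 + p_m*4.140000 + p_d*9.441886] = 4.188845
  V(2,+1) = exp(-r*dt) * [p_u*0.000000 + p_m*0.000000 + p_d*4.140000] = 0.643333
  V(2,+2) = exp(-r*dt) * [p_u*0.000000 + p_m*0.000000 + p_d*0.000000] = 0.000000
  V(1,-1) = exp(-r*dt) * [p_u*4.188845 + p_m*9.039598 + p_d*13.208433] = 8.721080
  V(1,+0) = exp(-r*dt) * [p_u*0.643333 + p_m*4.188845 + p_d*9.039598] = 4.269935
  V(1,+1) = exp(-r*dt) * [p_u*0.000000 + p_m*0.643333 + p_d*4.188845] = 1.073849
  V(0,+0) = exp(-r*dt) * [p_u*1.073849 + p_m*4.269935 + p_d*8.721080] = 4.348358


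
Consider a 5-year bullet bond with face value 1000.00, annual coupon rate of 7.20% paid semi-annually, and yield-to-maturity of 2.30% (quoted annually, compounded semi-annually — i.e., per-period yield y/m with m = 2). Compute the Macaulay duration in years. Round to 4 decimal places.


Answer: Macaulay duration = 4.3684 years

Derivation:
Coupon per period c = face * coupon_rate / m = 36.000000
Periods per year m = 2; per-period yield y/m = 0.011500
Number of cashflows N = 10
Cashflows (t years, CF_t, discount factor 1/(1+y/m)^(m*t), PV):
  t = 0.5000: CF_t = 36.000000, DF = 0.988631, PV = 35.590707
  t = 1.0000: CF_t = 36.000000, DF = 0.977391, PV = 35.186067
  t = 1.5000: CF_t = 36.000000, DF = 0.966279, PV = 34.786028
  t = 2.0000: CF_t = 36.000000, DF = 0.955293, PV = 34.390537
  t = 2.5000: CF_t = 36.000000, DF = 0.944432, PV = 33.999542
  t = 3.0000: CF_t = 36.000000, DF = 0.933694, PV = 33.612992
  t = 3.5000: CF_t = 36.000000, DF = 0.923079, PV = 33.230838
  t = 4.0000: CF_t = 36.000000, DF = 0.912584, PV = 32.853028
  t = 4.5000: CF_t = 36.000000, DF = 0.902209, PV = 32.479514
  t = 5.0000: CF_t = 1036.000000, DF = 0.891951, PV = 924.061517
Price P = sum_t PV_t = 1230.190769
Macaulay numerator sum_t t * PV_t:
  t * PV_t at t = 0.5000: 17.795353
  t * PV_t at t = 1.0000: 35.186067
  t * PV_t at t = 1.5000: 52.179042
  t * PV_t at t = 2.0000: 68.781073
  t * PV_t at t = 2.5000: 84.998855
  t * PV_t at t = 3.0000: 100.838977
  t * PV_t at t = 3.5000: 116.307932
  t * PV_t at t = 4.0000: 131.412112
  t * PV_t at t = 4.5000: 146.157811
  t * PV_t at t = 5.0000: 4620.307586
Macaulay duration D = (sum_t t * PV_t) / P = 5373.964810 / 1230.190769 = 4.368400


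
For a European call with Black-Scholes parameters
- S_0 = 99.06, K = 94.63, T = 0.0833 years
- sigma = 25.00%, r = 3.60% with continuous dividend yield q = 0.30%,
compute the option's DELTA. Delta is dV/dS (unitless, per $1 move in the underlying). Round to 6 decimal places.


Answer: Delta = 0.760414

Derivation:
d1 = 0.7082483972; d2 = 0.6360940488
phi(d1) = 0.3104456512; exp(-qT) = 0.9997501312; exp(-rT) = 0.9970056919
N(d1) = 0.7606044919
Delta = exp(-qT) * N(d1) = 0.9997501312 * 0.7606044919 = 0.760414


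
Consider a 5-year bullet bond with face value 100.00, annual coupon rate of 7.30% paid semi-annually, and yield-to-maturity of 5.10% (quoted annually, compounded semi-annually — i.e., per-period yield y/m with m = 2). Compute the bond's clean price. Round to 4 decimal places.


Coupon per period c = face * coupon_rate / m = 3.650000
Periods per year m = 2; per-period yield y/m = 0.025500
Number of cashflows N = 10
Cashflows (t years, CF_t, discount factor 1/(1+y/m)^(m*t), PV):
  t = 0.5000: CF_t = 3.650000, DF = 0.975134, PV = 3.559239
  t = 1.0000: CF_t = 3.650000, DF = 0.950886, PV = 3.470736
  t = 1.5000: CF_t = 3.650000, DF = 0.927242, PV = 3.384433
  t = 2.0000: CF_t = 3.650000, DF = 0.904185, PV = 3.300276
  t = 2.5000: CF_t = 3.650000, DF = 0.881702, PV = 3.218211
  t = 3.0000: CF_t = 3.650000, DF = 0.859777, PV = 3.138187
  t = 3.5000: CF_t = 3.650000, DF = 0.838398, PV = 3.060153
  t = 4.0000: CF_t = 3.650000, DF = 0.817551, PV = 2.984060
  t = 4.5000: CF_t = 3.650000, DF = 0.797222, PV = 2.909859
  t = 5.0000: CF_t = 103.650000, DF = 0.777398, PV = 80.577290
Price P = sum_t PV_t = 109.602444

Answer: Price = 109.6024


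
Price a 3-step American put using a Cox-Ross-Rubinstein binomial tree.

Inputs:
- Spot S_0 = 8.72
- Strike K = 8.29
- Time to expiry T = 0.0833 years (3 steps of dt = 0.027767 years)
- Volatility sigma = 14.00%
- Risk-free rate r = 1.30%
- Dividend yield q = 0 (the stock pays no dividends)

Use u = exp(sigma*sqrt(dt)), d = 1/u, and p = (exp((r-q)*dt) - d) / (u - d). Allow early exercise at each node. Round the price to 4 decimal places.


Answer: Price = V(0,0) = 0.0197

Derivation:
dt = T/N = 0.027767
u = exp(sigma*sqrt(dt)) = 1.023603; d = 1/u = 0.976941
p = (exp((r-q)*dt) - d) / (u - d) = 0.501905
Discount per step: exp(-r*dt) = 0.999639
Stock lattice S(k, i) with i counting down-moves:
  k=0: S(0,0) = 8.7200
  k=1: S(1,0) = 8.9258; S(1,1) = 8.5189
  k=2: S(2,0) = 9.1365; S(2,1) = 8.7200; S(2,2) = 8.3225
  k=3: S(3,0) = 9.3521; S(3,1) = 8.9258; S(3,2) = 8.5189; S(3,3) = 8.1306
Terminal payoffs V(N, i) = max(K - S_T, 0):
  V(3,0) = 0.000000; V(3,1) = 0.000000; V(3,2) = 0.000000; V(3,3) = 0.159412
Backward induction: V(k, i) = exp(-r*dt) * [p * V(k+1, i) + (1-p) * V(k+1, i+1)]; then take max(V_cont, immediate exercise) for American.
  V(2,0) = exp(-r*dt) * [p*0.000000 + (1-p)*0.000000] = 0.000000; exercise = 0.000000; V(2,0) = max -> 0.000000
  V(2,1) = exp(-r*dt) * [p*0.000000 + (1-p)*0.000000] = 0.000000; exercise = 0.000000; V(2,1) = max -> 0.000000
  V(2,2) = exp(-r*dt) * [p*0.000000 + (1-p)*0.159412] = 0.079374; exercise = 0.000000; V(2,2) = max -> 0.079374
  V(1,0) = exp(-r*dt) * [p*0.000000 + (1-p)*0.000000] = 0.000000; exercise = 0.000000; V(1,0) = max -> 0.000000
  V(1,1) = exp(-r*dt) * [p*0.000000 + (1-p)*0.079374] = 0.039521; exercise = 0.000000; V(1,1) = max -> 0.039521
  V(0,0) = exp(-r*dt) * [p*0.000000 + (1-p)*0.039521] = 0.019678; exercise = 0.000000; V(0,0) = max -> 0.019678


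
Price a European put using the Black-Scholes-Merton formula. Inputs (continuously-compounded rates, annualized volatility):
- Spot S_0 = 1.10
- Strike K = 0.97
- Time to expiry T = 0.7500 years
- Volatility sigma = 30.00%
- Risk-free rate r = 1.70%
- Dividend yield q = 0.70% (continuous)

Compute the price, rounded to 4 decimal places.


d1 = (ln(S/K) + (r - q + 0.5*sigma^2) * T) / (sigma * sqrt(T)) = 0.64285792
d2 = d1 - sigma * sqrt(T) = 0.38305030
exp(-rT) = 0.98733094; exp(-qT) = 0.99476376
P = K * exp(-rT) * N(-d2) - S_0 * exp(-qT) * N(-d1)
N(-d1) = 0.26015815; N(-d2) = 0.35084123
P = 0.9700 * 0.98733094 * 0.35084123 - 1.1000 * 0.99476376 * 0.26015815 = 0.0513

Answer: Price = 0.0513


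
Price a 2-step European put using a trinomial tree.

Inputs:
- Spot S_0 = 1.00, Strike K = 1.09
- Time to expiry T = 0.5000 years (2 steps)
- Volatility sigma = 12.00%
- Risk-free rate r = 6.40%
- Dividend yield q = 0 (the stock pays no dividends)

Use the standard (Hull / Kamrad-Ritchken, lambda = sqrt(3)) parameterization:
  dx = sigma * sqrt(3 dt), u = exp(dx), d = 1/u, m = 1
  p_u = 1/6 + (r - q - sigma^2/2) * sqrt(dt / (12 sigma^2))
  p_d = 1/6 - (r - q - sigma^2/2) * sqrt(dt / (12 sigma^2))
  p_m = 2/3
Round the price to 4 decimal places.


dt = T/N = 0.250000; dx = sigma*sqrt(3*dt) = 0.103923
u = exp(dx) = 1.109515; d = 1/u = 0.901295
p_u = 0.234986, p_m = 0.666667, p_d = 0.098347
Discount per step: exp(-r*dt) = 0.984127
Stock lattice S(k, j) with j the centered position index:
  k=0: S(0,+0) = 1.0000
  k=1: S(1,-1) = 0.9013; S(1,+0) = 1.0000; S(1,+1) = 1.1095
  k=2: S(2,-2) = 0.8123; S(2,-1) = 0.9013; S(2,+0) = 1.0000; S(2,+1) = 1.1095; S(2,+2) = 1.2310
Terminal payoffs V(N, j) = max(K - S_T, 0):
  V(2,-2) = 0.277668; V(2,-1) = 0.188705; V(2,+0) = 0.090000; V(2,+1) = 0.000000; V(2,+2) = 0.000000
Backward induction: V(k, j) = exp(-r*dt) * [p_u * V(k+1, j+1) + p_m * V(k+1, j) + p_d * V(k+1, j-1)]
  V(1,-1) = exp(-r*dt) * [p_u*0.090000 + p_m*0.188705 + p_d*0.277668] = 0.171494
  V(1,+0) = exp(-r*dt) * [p_u*0.000000 + p_m*0.090000 + p_d*0.188705] = 0.077312
  V(1,+1) = exp(-r*dt) * [p_u*0.000000 + p_m*0.000000 + p_d*0.090000] = 0.008711
  V(0,+0) = exp(-r*dt) * [p_u*0.008711 + p_m*0.077312 + p_d*0.171494] = 0.069336

Answer: Price = V(0,0) = 0.0693


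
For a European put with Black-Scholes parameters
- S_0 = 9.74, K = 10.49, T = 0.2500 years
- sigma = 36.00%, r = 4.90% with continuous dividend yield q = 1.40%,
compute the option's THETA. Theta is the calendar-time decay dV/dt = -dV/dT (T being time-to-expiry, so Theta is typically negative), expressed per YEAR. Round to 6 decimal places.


d1 = -0.2735072486; d2 = -0.4535072486
phi(d1) = 0.3842962111; exp(-qT) = 0.9965061179; exp(-rT) = 0.9878247258
Theta = -S*exp(-qT)*phi(d1)*sigma/(2*sqrt(T)) + r*K*exp(-rT)*N(-d2) - q*S*exp(-qT)*N(-d1)
N(-d1) = 0.6077683395; N(-d2) = 0.6749082375; sqrt(T) = 0.5000000000
Term 1 = -9.7400 * 0.9965061179 * 0.3842962111 * 0.3600 / (2 * 0.5000000000) = -1.3427882416
Term 2 = 0.0490 * 10.4900 * 0.9878247258 * 0.6749082375 = 0.3426858639
Term 3 = -0.0140 * 9.7400 * 0.9965061179 * 0.6077683395 = -0.0825857343
Theta = -1.3427882416 + (0.3426858639) + (-0.0825857343) = -1.082688

Answer: Theta = -1.082688


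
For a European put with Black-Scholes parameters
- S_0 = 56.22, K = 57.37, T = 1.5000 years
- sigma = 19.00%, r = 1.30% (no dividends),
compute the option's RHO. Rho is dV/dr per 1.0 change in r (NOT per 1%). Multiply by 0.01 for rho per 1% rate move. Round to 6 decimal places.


Answer: Rho = -46.212679

Derivation:
d1 = 0.1131322487; d2 = -0.1195692769
phi(d1) = 0.3963974196; exp(-qT) = 1.0000000000; exp(-rT) = 0.9806888952
N(-d2) = 0.5475878207
Rho = -K*T*exp(-rT)*N(-d2) = -57.3700 * 1.5000 * 0.9806888952 * 0.5475878207 = -46.212679


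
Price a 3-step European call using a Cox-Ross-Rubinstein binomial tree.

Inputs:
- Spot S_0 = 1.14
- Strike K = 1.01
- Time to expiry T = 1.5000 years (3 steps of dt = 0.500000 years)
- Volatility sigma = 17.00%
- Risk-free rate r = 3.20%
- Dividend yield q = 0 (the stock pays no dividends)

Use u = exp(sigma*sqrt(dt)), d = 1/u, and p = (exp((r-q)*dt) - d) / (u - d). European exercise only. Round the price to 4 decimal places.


dt = T/N = 0.500000
u = exp(sigma*sqrt(dt)) = 1.127732; d = 1/u = 0.886736
p = (exp((r-q)*dt) - d) / (u - d) = 0.536909
Discount per step: exp(-r*dt) = 0.984127
Stock lattice S(k, i) with i counting down-moves:
  k=0: S(0,0) = 1.1400
  k=1: S(1,0) = 1.2856; S(1,1) = 1.0109
  k=2: S(2,0) = 1.4498; S(2,1) = 1.1400; S(2,2) = 0.8964
  k=3: S(3,0) = 1.6350; S(3,1) = 1.2856; S(3,2) = 1.0109; S(3,3) = 0.7949
Terminal payoffs V(N, i) = max(S_T - K, 0):
  V(3,0) = 0.625016; V(3,1) = 0.275614; V(3,2) = 0.000879; V(3,3) = 0.000000
Backward induction: V(k, i) = exp(-r*dt) * [p * V(k+1, i) + (1-p) * V(k+1, i+1)].
  V(2,0) = exp(-r*dt) * [p*0.625016 + (1-p)*0.275614] = 0.455859
  V(2,1) = exp(-r*dt) * [p*0.275614 + (1-p)*0.000879] = 0.146031
  V(2,2) = exp(-r*dt) * [p*0.000879 + (1-p)*0.000000] = 0.000464
  V(1,0) = exp(-r*dt) * [p*0.455859 + (1-p)*0.146031] = 0.307422
  V(1,1) = exp(-r*dt) * [p*0.146031 + (1-p)*0.000464] = 0.077373
  V(0,0) = exp(-r*dt) * [p*0.307422 + (1-p)*0.077373] = 0.197700

Answer: Price = V(0,0) = 0.1977


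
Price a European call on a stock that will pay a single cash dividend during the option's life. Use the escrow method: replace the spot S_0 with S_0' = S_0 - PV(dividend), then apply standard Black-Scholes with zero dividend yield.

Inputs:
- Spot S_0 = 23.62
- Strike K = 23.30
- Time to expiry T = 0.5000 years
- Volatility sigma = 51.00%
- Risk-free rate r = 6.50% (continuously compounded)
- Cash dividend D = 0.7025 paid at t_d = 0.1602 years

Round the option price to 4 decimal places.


Answer: Price = 3.4421

Derivation:
PV(D) = D * exp(-r * t_d) = 0.7025 * 0.98964103 = 0.69522282
S_0' = S_0 - PV(D) = 23.6200 - 0.69522282 = 22.92477718
d1 = (ln(S_0'/K) + (r + sigma^2/2)*T) / (sigma*sqrt(T)) = 0.22541438
d2 = d1 - sigma*sqrt(T) = -0.13521008
exp(-rT) = 0.96802245
N(d1) = 0.58917154; N(d2) = 0.44622289
C = S_0' * N(d1) - K * exp(-rT) * N(d2) = 22.92477718 * 0.58917154 - 23.3000 * 0.96802245 * 0.44622289 = 3.4421


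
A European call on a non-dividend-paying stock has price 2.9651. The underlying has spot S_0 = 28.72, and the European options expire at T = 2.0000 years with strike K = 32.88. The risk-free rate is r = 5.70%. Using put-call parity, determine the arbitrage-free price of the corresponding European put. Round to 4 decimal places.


Put-call parity: C - P = S_0 * exp(-qT) - K * exp(-rT).
S_0 * exp(-qT) = 28.7200 * 1.00000000 = 28.72000000
K * exp(-rT) = 32.8800 * 0.89225796 = 29.33744159
P = C - S*exp(-qT) + K*exp(-rT)
P = 2.9651 - 28.72000000 + 29.33744159 = 3.5825

Answer: Put price = 3.5825


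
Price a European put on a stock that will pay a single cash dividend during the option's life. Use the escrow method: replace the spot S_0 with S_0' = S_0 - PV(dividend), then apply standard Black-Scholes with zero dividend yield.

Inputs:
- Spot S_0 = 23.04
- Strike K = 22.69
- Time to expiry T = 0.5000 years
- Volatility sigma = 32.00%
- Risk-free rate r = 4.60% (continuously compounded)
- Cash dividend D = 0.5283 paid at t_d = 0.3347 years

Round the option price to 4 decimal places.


PV(D) = D * exp(-r * t_d) = 0.5283 * 0.98472172 = 0.52022848
S_0' = S_0 - PV(D) = 23.0400 - 0.52022848 = 22.51977152
d1 = (ln(S_0'/K) + (r + sigma^2/2)*T) / (sigma*sqrt(T)) = 0.18150264
d2 = d1 - sigma*sqrt(T) = -0.04477153
exp(-rT) = 0.97726248
N(-d1) = 0.42798653; N(-d2) = 0.51785529
P = K * exp(-rT) * N(-d2) - S_0' * N(-d1) = 22.6900 * 0.97726248 * 0.51785529 - 22.51977152 * 0.42798653 = 1.8448

Answer: Price = 1.8448


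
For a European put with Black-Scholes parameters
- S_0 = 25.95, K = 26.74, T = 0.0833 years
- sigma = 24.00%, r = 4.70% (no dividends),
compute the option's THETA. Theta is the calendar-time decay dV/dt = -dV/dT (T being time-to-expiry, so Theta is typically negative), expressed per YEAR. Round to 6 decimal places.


d1 = -0.3417849861; d2 = -0.4110531606
phi(d1) = 0.3763081130; exp(-qT) = 1.0000000000; exp(-rT) = 0.9960925540
Theta = -S*exp(-qT)*phi(d1)*sigma/(2*sqrt(T)) + r*K*exp(-rT)*N(-d2) - q*S*exp(-qT)*N(-d1)
N(-d1) = 0.6337436454; N(-d2) = 0.6594832228; sqrt(T) = 0.2886173938
Term 1 = -25.9500 * 1.0000000000 * 0.3763081130 * 0.2400 / (2 * 0.2886173938) = -4.0601276605
Term 2 = 0.0470 * 26.7400 * 0.9960925540 * 0.6594832228 = 0.8255867346
Term 3 = 0 (no dividend yield, q = 0)
Theta = -4.0601276605 + (0.8255867346) + (0.0000000000) = -3.234541

Answer: Theta = -3.234541


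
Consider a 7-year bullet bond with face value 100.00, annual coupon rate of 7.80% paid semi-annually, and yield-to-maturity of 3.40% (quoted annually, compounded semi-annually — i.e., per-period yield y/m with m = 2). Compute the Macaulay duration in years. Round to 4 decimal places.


Answer: Macaulay duration = 5.7160 years

Derivation:
Coupon per period c = face * coupon_rate / m = 3.900000
Periods per year m = 2; per-period yield y/m = 0.017000
Number of cashflows N = 14
Cashflows (t years, CF_t, discount factor 1/(1+y/m)^(m*t), PV):
  t = 0.5000: CF_t = 3.900000, DF = 0.983284, PV = 3.834808
  t = 1.0000: CF_t = 3.900000, DF = 0.966848, PV = 3.770706
  t = 1.5000: CF_t = 3.900000, DF = 0.950686, PV = 3.707676
  t = 2.0000: CF_t = 3.900000, DF = 0.934795, PV = 3.645699
  t = 2.5000: CF_t = 3.900000, DF = 0.919169, PV = 3.584758
  t = 3.0000: CF_t = 3.900000, DF = 0.903804, PV = 3.524836
  t = 3.5000: CF_t = 3.900000, DF = 0.888696, PV = 3.465915
  t = 4.0000: CF_t = 3.900000, DF = 0.873841, PV = 3.407980
  t = 4.5000: CF_t = 3.900000, DF = 0.859234, PV = 3.351012
  t = 5.0000: CF_t = 3.900000, DF = 0.844871, PV = 3.294997
  t = 5.5000: CF_t = 3.900000, DF = 0.830748, PV = 3.239919
  t = 6.0000: CF_t = 3.900000, DF = 0.816862, PV = 3.185761
  t = 6.5000: CF_t = 3.900000, DF = 0.803207, PV = 3.132508
  t = 7.0000: CF_t = 103.900000, DF = 0.789781, PV = 82.058242
Price P = sum_t PV_t = 127.204817
Macaulay numerator sum_t t * PV_t:
  t * PV_t at t = 0.5000: 1.917404
  t * PV_t at t = 1.0000: 3.770706
  t * PV_t at t = 1.5000: 5.561514
  t * PV_t at t = 2.0000: 7.291398
  t * PV_t at t = 2.5000: 8.961895
  t * PV_t at t = 3.0000: 10.574507
  t * PV_t at t = 3.5000: 12.130703
  t * PV_t at t = 4.0000: 13.631918
  t * PV_t at t = 4.5000: 15.079556
  t * PV_t at t = 5.0000: 16.474987
  t * PV_t at t = 5.5000: 17.819553
  t * PV_t at t = 6.0000: 19.114565
  t * PV_t at t = 6.5000: 20.361303
  t * PV_t at t = 7.0000: 574.407692
Macaulay duration D = (sum_t t * PV_t) / P = 727.097702 / 127.204817 = 5.715960
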